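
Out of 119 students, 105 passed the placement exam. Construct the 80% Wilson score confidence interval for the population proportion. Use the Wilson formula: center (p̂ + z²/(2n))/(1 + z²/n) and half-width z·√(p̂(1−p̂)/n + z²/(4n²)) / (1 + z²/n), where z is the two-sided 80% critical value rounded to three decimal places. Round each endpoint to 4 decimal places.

Here p̂ = 105/119 = 0.88235 and z = 1.282 (z² = 1.643524).
Denominator 1 + z²/n = 1 + 1.643524/119 = 1.013811.
Center = (0.88235 + 0.006906)/1.013811 = 0.87714.
Radicand: p̂(1−p̂)/n + z²/(4n²) = 0.000872321 + 0.000029015 = 0.000901336.
Half-width = 1.282·√0.000901336/1.013811 = 0.03796.
Interval: 0.87714 ± 0.03796 → (0.8392, 0.9151).

(0.8392, 0.9151)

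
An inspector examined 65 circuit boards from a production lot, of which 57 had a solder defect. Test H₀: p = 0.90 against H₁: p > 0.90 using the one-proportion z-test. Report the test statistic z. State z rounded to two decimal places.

Sample proportion p̂ = 57/65 = 0.87692.
SE₀ = √(0.90·0.10/65) = 0.037210.
z = (p̂ − p₀)/SE = (0.87692 − 0.90)/0.037210 = -0.62.

z = -0.62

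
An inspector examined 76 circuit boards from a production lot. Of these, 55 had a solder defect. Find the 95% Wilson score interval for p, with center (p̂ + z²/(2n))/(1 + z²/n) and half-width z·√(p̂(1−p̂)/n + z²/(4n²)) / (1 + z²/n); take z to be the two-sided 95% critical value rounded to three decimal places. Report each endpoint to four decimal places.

p̂ = 55/76 = 0.72368; z = 1.960, so z² = 3.841600.
1 + z²/n = 1.050547.
Center = (0.72368 + 0.025274)/1.050547 = 0.71292.
Radicand: p̂(1−p̂)/n + z²/(4n²) = 0.002631123 + 0.000166274 = 0.002797397.
Half-width = z·√(radicand)/denom = 1.960·0.052890/1.050547 = 0.09868.
CI: 0.71292 ± 0.09868 = (0.6142, 0.8116).

(0.6142, 0.8116)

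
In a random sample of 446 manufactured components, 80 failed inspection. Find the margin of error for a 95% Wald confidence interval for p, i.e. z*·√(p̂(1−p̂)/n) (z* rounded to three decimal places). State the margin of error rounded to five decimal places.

ME = 0.03561

With x = 80 successes in n = 446, p̂ = 0.17937.
SE(p̂) = √(0.17937·0.82063/446) = 0.018167.
For 95% confidence, z* = 1.960.
So ME = 0.03561.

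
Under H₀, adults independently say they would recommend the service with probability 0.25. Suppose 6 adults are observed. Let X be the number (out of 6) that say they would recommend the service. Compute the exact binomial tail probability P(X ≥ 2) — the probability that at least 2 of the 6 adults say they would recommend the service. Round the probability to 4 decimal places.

P = 0.4661

X ~ Binomial(n=6, p=0.25).
P(X ≥ 2) = Σ_{j=2}^{6} C(6,j)·0.25^j·0.75^{6−j}.
= 0.296631 + 0.131836 + 0.032959 + 0.004395 + 0.000244 = 0.4661.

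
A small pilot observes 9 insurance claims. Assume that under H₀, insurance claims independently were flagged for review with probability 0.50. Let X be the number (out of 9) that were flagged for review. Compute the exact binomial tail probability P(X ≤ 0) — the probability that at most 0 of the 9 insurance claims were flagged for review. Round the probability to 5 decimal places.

X ~ Binomial(n=9, p=0.50).
P(X ≤ 0) = C(9,0)·0.50^0·0.50^9.
= 0.001953 = 0.00195.

P = 0.00195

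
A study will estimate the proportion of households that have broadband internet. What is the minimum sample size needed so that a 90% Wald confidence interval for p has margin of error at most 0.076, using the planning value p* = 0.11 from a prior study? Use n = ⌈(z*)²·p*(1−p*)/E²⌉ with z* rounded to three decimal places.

n = 46

z* = 1.645 at the 90% level.
p*(1−p*) = 0.0979.
(z*)²·p*(1−p*)/E² = 2.706025·0.0979/0.005776 = 45.866.
⌈45.866⌉ = 46.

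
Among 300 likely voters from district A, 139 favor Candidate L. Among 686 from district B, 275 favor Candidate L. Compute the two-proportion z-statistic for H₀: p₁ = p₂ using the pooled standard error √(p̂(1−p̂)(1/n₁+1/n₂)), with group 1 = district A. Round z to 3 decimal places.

Sample proportions: p̂₁ = 139/300 = 0.46333 and p̂₂ = 275/686 = 0.40087.
Pooling: p̂ = 414/986 = 0.41988.
Pooled SE = √[0.2435805·0.00479106] ≈ 0.034162.
z = 0.06246/0.034162 = 1.828.

z = 1.828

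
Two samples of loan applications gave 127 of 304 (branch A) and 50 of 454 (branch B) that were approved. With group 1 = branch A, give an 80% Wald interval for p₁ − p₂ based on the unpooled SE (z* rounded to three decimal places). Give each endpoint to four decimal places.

p̂₁ = 0.41776, p̂₂ = 0.11013, so the observed difference is 0.30763.
Unpooled SE = √(p̂₁(1−p̂₁)/n₁ + p̂₂(1−p̂₂)/n₂) = √(0.000800122 + 0.000215866) = 0.031875.
z* = 1.282 at the 80% level. Margin = 1.282·0.031875 = 0.04086.
So the interval runs from 0.2668 to 0.3485.

(0.2668, 0.3485)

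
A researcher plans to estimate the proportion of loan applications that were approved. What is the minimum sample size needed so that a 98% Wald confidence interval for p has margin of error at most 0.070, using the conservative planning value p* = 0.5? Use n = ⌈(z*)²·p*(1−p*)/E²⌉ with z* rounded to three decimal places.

The 98% critical value is z* = 2.326.
p*(1−p*) = 0.50·0.50 = 0.2500.
(z*)²·p*(1−p*)/E² = 5.410276·0.2500/0.004900 = 276.034.
⌈276.034⌉ = 277.

n = 277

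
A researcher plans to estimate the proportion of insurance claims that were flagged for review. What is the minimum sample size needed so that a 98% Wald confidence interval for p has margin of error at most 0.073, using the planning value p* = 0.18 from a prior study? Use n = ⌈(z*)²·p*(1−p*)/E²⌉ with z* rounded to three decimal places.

z* = 2.326 at the 98% level.
p*(1−p*) = 0.1476.
(z*)²·p*(1−p*)/E² = 5.410276·0.1476/0.005329 = 149.851.
⌈149.851⌉ = 150.

n = 150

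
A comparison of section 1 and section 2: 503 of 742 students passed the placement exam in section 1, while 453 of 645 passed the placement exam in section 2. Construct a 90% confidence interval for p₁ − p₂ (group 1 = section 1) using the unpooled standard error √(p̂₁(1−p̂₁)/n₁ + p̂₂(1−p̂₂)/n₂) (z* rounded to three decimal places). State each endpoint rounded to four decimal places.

(-0.0653, 0.0165)

p̂₁ = 503/742 = 0.67790, p̂₂ = 453/645 = 0.70233; p̂₁ − p̂₂ = -0.02443.
SE = √(0.000294276 + 0.000324131) = √0.000618407 = 0.024868.
For 90% confidence, z* = 1.645. Margin = 1.645·0.024868 = 0.04091.
CI: -0.02443 ± 0.04091 = (-0.0653, 0.0165).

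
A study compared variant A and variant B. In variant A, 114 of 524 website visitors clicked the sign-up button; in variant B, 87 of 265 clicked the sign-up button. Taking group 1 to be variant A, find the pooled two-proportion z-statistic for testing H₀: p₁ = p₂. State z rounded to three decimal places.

Sample proportions: p̂₁ = 114/524 = 0.21756 and p̂₂ = 87/265 = 0.32830.
Pooled p̂ = (114+87)/(524+265) = 201/789 = 0.25475.
SE = √[p̂(1−p̂)(1/n₁+1/n₂)] = √[0.25475·0.74525·(1/524+1/265)] ≈ 0.032844.
z = (p̂₁ − p̂₂)/SE = (0.21756 − 0.32830)/0.032844 = -0.11074/0.032844 = -3.372.

z = -3.372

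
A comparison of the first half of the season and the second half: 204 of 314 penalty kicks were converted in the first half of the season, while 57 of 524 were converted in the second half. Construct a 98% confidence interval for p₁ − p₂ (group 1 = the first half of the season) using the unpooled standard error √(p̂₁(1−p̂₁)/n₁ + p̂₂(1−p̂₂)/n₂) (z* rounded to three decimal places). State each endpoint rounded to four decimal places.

p̂₁ = 204/314 = 0.64968, p̂₂ = 57/524 = 0.10878; p̂₁ − p̂₂ = 0.54090.
SE = √(0.000724826 + 0.000185011) = √0.000909837 = 0.030164.
z* = 2.326 at the 98% level. Margin = 2.326·0.030164 = 0.07016.
CI: 0.54090 ± 0.07016 = (0.4707, 0.6111).

(0.4707, 0.6111)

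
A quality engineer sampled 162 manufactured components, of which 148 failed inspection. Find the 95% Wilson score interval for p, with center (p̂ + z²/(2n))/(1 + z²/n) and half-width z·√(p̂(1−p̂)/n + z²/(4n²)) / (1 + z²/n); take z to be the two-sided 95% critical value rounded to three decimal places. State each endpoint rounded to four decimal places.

(0.8602, 0.9478)

p̂ = 148/162 = 0.91358; z = 1.960, so z² = 3.841600.
Denominator 1 + z²/n = 1 + 3.841600/162 = 1.023714.
Adjusted center: (0.91358 + z²/(2n))/1.023714 = 0.90400.
Radicand: p̂(1−p̂)/n + z²/(4n²) = 0.000487354 + 0.000036595 = 0.000523949.
Half-width = 1.960·√0.000523949/1.023714 = 0.04383.
Interval: 0.90400 ± 0.04383 → (0.8602, 0.9478).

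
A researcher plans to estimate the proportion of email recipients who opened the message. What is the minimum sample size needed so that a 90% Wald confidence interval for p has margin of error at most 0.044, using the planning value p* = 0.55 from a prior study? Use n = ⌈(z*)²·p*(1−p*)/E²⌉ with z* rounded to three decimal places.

n = 346

The 90% critical value is z* = 1.645.
p*(1−p*) = 0.2475.
Required n before rounding: 2.706025 × 0.2475 / 0.044² = 345.941.
Rounding up, n = 346.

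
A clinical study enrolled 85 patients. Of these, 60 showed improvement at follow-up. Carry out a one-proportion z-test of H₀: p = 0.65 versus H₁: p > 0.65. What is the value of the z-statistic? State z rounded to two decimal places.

z = 1.08

Sample proportion p̂ = 60/85 = 0.70588.
Null standard error: √(0.65·0.35/85) = √0.002676471 = 0.051735.
Test statistic: z = 0.05588/0.051735 = 1.08.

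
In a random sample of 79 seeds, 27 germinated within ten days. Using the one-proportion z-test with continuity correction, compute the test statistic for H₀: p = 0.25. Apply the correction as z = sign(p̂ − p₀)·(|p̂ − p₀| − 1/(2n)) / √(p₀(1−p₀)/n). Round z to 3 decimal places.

z = 1.754

The sample proportion is 27/79 = 0.34177. p̂ − p₀ = 0.091772.
Continuity correction 1/(2n) = 1/158 = 0.006329.
Corrected numerator: |0.091772| − 0.006329 = 0.085443.
Under H₀, SE = √(p₀(1−p₀)/n) = √(0.25·0.75/79) = √0.002373418 = 0.048718.
z = +0.085443/0.048718 = 1.754.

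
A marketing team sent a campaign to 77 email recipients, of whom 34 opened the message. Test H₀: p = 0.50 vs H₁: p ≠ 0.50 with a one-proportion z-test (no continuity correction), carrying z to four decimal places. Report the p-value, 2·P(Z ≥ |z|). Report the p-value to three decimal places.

p̂ = 34/77 = 0.44156.
Under H₀, SE = √(p₀(1−p₀)/n) = √(0.50·0.50/77) = √0.003246753 = 0.056980.
z = (p̂ − p₀)/SE = (34/77 − 0.50)/0.056980 ≈ -1.0256.
p-value = 2·P(Z ≥ |z|) with z = -1.0256 → 0.305.

p-value = 0.305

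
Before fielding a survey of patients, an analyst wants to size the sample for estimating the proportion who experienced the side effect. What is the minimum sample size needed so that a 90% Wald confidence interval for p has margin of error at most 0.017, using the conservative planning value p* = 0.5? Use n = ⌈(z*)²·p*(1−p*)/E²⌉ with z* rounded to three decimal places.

The 90% critical value is z* = 1.645.
p*(1−p*) = 0.50·0.50 = 0.2500.
(z*)²·p*(1−p*)/E² = 2.706025·0.2500/0.000289 = 2340.852.
Rounding up, n = 2341.

n = 2341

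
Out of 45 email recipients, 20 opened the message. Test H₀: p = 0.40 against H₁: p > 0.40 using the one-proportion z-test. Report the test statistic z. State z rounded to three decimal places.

z = 0.609

p̂ = 20/45 = 0.44444.
Under H₀, SE = √(p₀(1−p₀)/n) = √(0.40·0.60/45) = √0.005333333 = 0.073030.
z = (0.44444 − 0.40)/0.073030 = 0.04444/0.073030 = 0.609.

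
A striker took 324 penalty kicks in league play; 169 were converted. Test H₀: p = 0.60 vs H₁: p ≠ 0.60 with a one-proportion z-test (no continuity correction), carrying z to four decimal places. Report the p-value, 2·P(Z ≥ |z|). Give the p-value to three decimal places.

Sample proportion p̂ = 169/324 = 0.52160.
Under H₀, SE = √(p₀(1−p₀)/n) = √(0.60·0.40/324) = √0.000740741 = 0.027217.
Test statistic (full precision, shown to 4 dp): z = (169/324 − 0.60)/SE₀ ≈ -2.8804.
From the standard normal, 2·P(Z ≥ |z|) = 0.004.

p-value = 0.004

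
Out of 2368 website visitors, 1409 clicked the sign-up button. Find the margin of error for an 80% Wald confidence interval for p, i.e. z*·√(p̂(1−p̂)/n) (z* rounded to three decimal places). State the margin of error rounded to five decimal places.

ME = 0.01293

The sample proportion is 1409/2368 = 0.59502.
Standard error of p̂: √(0.240972/2368) = √0.000101762 = 0.010088.
For 80% confidence, z* = 1.282.
Margin of error = z*·SE = 1.282 × 0.010088 = 0.01293.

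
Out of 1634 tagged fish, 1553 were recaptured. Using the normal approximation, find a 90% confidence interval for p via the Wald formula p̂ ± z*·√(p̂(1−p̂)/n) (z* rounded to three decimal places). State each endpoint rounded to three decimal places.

p̂ = 1553/1634 = 0.95043.
SE(p̂) = √(0.95043·0.04957/1634) = 0.005370.
z* = 1.645 at the 90% level.
Margin of error: 1.645 × 0.005370 = 0.00883.
CI: 0.95043 ± 0.00883 = (0.942, 0.959).

(0.942, 0.959)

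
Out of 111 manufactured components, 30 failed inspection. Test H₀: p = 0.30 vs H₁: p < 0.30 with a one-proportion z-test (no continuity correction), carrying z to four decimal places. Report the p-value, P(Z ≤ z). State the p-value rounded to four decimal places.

p̂ = 30/111 = 0.27027.
Null standard error: √(0.30·0.70/111) = √0.001891892 = 0.043496.
z = (p̂ − p₀)/SE = (30/111 − 0.30)/0.043496 ≈ -0.6835.
p-value = P(Z ≤ z) with z = -0.6835 → 0.2471.

p-value = 0.2471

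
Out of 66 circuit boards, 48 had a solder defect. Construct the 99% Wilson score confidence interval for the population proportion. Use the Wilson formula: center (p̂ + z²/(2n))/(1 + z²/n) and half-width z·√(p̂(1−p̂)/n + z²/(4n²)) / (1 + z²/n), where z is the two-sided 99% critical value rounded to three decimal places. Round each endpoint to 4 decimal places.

p̂ = 48/66 = 0.72727; z = 2.576, so z² = 6.635776.
Denominator 1 + z²/n = 1 + 6.635776/66 = 1.100542.
Adjusted center: (0.72727 + z²/(2n))/1.100542 = 0.70651.
Radicand: p̂(1−p̂)/n + z²/(4n²) = 0.003005259 + 0.000380841 = 0.003386100.
Half-width = z·√(radicand)/denom = 2.576·0.058190/1.100542 = 0.13620.
So the interval runs from 0.5703 to 0.8427.

(0.5703, 0.8427)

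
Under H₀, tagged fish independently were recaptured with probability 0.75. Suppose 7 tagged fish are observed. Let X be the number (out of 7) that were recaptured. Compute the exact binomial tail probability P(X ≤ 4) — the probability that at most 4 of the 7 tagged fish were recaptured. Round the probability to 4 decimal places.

P = 0.2436

X is binomial with n = 7 and p = 0.75.
P(X ≤ 4) = Σ_{j=0}^{4} C(7,j)·0.75^j·0.25^{7−j}.
= 0.000061 + 0.001282 + 0.011536 + 0.057678 + 0.173035 = 0.2436.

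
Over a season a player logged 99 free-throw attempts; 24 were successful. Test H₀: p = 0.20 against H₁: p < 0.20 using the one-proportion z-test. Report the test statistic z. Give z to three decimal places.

Sample proportion p̂ = 24/99 = 0.24242.
Null standard error: √(0.20·0.80/99) = √0.001616162 = 0.040202.
z = (0.24242 − 0.20)/0.040202 = 0.04242/0.040202 = 1.055.

z = 1.055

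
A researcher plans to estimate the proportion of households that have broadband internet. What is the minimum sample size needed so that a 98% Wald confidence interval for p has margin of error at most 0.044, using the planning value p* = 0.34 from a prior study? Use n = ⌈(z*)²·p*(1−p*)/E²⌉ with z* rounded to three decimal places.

z* = 2.326 at the 98% level.
p*(1−p*) = 0.34·0.66 = 0.2244.
Required n before rounding: 5.410276 × 0.2244 / 0.044² = 627.100.
⌈627.100⌉ = 628.

n = 628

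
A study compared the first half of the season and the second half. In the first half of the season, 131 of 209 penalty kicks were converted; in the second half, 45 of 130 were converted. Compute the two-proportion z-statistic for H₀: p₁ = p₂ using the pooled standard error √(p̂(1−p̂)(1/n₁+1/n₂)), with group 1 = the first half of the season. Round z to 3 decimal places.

Sample proportions: p̂₁ = 131/209 = 0.62679 and p̂₂ = 45/130 = 0.34615.
Pooling: p̂ = 176/339 = 0.51917.
SE = √[p̂(1−p̂)(1/n₁+1/n₂)] = √[0.51917·0.48083·(1/209+1/130)] ≈ 0.055809.
z = (p̂₁ − p̂₂)/SE = (0.62679 − 0.34615)/0.055809 = 0.28064/0.055809 = 5.029.

z = 5.029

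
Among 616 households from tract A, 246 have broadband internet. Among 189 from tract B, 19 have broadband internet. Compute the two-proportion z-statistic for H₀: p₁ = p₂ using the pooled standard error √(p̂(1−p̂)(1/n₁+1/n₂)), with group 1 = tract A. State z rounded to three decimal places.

Sample proportions: p̂₁ = 246/616 = 0.39935 and p̂₂ = 19/189 = 0.10053.
Pooled p̂ = (246+19)/(616+189) = 265/805 = 0.32919.
Pooled SE = √[0.2208248·0.00691438] ≈ 0.039075.
z = (p̂₁ − p̂₂)/SE = (0.39935 − 0.10053)/0.039075 = 0.29882/0.039075 = 7.647.

z = 7.647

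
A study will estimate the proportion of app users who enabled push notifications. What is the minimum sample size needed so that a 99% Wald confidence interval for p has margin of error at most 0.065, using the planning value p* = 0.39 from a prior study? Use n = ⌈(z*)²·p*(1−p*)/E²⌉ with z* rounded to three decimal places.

z* = 2.576 at the 99% level.
p*(1−p*) = 0.39·0.61 = 0.2379.
(z*)²·p*(1−p*)/E² = 6.635776·0.2379/0.004225 = 373.645.
Rounding up, n = 374.

n = 374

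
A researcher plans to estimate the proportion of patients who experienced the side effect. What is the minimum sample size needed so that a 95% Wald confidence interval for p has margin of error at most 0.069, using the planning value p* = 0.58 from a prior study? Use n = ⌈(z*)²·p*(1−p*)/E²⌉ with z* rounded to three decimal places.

n = 197

z* = 1.960 at the 95% level.
p*(1−p*) = 0.58·0.42 = 0.2436.
Required n before rounding: 3.841600 × 0.2436 / 0.069² = 196.558.
Rounding up, n = 197.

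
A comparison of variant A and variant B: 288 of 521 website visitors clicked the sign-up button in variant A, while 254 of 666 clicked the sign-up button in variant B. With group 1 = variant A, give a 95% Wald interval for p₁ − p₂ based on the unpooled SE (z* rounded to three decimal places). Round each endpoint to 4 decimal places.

(0.1150, 0.2278)

p̂₁ = 0.55278, p̂₂ = 0.38138, so the observed difference is 0.17140.
Unpooled SE = √(p̂₁(1−p̂₁)/n₁ + p̂₂(1−p̂₂)/n₂) = √(0.000474499 + 0.000354249) = 0.028788.
The 95% critical value is z* = 1.960. Margin = 1.960·0.028788 = 0.05642.
CI: 0.17140 ± 0.05642 = (0.1150, 0.2278).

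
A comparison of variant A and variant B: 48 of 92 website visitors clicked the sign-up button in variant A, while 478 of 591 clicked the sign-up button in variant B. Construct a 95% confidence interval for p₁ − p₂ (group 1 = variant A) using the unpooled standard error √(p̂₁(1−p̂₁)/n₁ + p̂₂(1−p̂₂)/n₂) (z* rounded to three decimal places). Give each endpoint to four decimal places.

(-0.3939, -0.1802)

p̂₁ = 0.52174, p̂₂ = 0.80880, so the observed difference is -0.28706.
Unpooled SE = √(p̂₁(1−p̂₁)/n₁ + p̂₂(1−p̂₂)/n₂) = √(0.002712254 + 0.000261664) = 0.054534.
z* = 1.960 at the 95% level. Margin of error = 0.10689.
CI: -0.28706 ± 0.10689 = (-0.3939, -0.1802).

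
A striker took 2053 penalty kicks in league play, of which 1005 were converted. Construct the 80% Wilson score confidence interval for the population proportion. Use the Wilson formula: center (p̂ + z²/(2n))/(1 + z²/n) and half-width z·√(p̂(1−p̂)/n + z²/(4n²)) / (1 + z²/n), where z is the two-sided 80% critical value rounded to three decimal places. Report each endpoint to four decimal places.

Here p̂ = 1005/2053 = 0.48953 and z = 1.282 (z² = 1.643524).
Denominator 1 + z²/n = 1 + 1.643524/2053 = 1.000801.
Center = (0.48953 + 0.000400)/1.000801 = 0.48954.
Radicand: p̂(1−p̂)/n + z²/(4n²) = 0.000121720 + 0.000000097 = 0.000121817.
Half-width = z·√(radicand)/denom = 1.282·0.011037/1.000801 = 0.01414.
CI: 0.48954 ± 0.01414 = (0.4754, 0.5037).

(0.4754, 0.5037)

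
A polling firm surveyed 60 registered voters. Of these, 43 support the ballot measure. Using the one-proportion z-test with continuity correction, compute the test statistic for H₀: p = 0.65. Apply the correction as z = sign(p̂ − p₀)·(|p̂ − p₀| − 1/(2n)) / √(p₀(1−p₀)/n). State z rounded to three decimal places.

z = 0.947

Sample proportion p̂ = 43/60 = 0.71667. p̂ − p₀ = 0.066667.
1/(2n) = 0.008333.
Corrected numerator: |0.066667| − 0.008333 = 0.058334.
Null standard error: √(0.65·0.35/60) = √0.003791667 = 0.061577.
z = +0.058334/0.061577 = 0.947.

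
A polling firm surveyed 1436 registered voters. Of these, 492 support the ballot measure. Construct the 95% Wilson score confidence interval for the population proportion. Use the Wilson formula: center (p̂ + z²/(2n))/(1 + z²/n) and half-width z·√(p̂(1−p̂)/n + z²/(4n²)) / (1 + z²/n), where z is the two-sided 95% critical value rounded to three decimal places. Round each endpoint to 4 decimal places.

(0.3185, 0.3676)

p̂ = 492/1436 = 0.34262; z = 1.960, so z² = 3.841600.
Denominator 1 + z²/n = 1 + 3.841600/1436 = 1.002675.
Center = (0.34262 + 0.001338)/1.002675 = 0.34304.
Radicand: p̂(1−p̂)/n + z²/(4n²) = 0.000156846 + 0.000000466 = 0.000157312.
Half-width = 1.960·√0.000157312/1.002675 = 0.02452.
So the interval runs from 0.3185 to 0.3676.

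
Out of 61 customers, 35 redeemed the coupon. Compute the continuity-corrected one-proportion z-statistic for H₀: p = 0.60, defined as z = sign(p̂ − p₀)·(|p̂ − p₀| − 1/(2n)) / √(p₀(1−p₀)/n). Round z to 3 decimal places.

p̂ = 35/61 = 0.57377. p̂ − p₀ = -0.026230.
Continuity correction 1/(2n) = 1/122 = 0.008197.
Corrected numerator: |-0.026230| − 0.008197 = 0.018033.
Null standard error: √(0.60·0.40/61) = √0.003934426 = 0.062725.
z = −0.018033/0.062725 = -0.287.

z = -0.287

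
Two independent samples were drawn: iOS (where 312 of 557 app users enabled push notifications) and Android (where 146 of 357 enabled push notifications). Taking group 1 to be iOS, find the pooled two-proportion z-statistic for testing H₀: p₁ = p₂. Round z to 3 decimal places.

z = 4.460

Sample proportions: p̂₁ = 312/557 = 0.56014 and p̂₂ = 146/357 = 0.40896.
Pooling: p̂ = 458/914 = 0.50109.
Pooled SE = √[0.2499988·0.00459645] ≈ 0.033898.
z = 0.15118/0.033898 = 4.460.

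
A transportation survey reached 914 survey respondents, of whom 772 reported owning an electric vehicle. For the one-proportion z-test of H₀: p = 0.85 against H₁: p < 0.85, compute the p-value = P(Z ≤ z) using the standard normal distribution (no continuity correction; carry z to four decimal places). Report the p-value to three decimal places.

p̂ = 772/914 = 0.84464.
Under H₀, SE = √(p₀(1−p₀)/n) = √(0.85·0.15/914) = √0.000139497 = 0.011811.
Test statistic (full precision, shown to 4 dp): z = (772/914 − 0.85)/SE₀ ≈ -0.4539.
p-value = P(Z ≤ z) with z = -0.4539 → 0.325.

p-value = 0.325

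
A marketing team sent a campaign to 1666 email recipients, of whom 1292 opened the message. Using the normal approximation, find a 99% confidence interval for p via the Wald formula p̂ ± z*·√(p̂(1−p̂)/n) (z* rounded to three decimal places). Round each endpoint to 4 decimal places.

With x = 1292 successes in n = 1666, p̂ = 0.77551.
SE(p̂) = √(0.77551·0.22449/1666) = 0.010222.
The 99% critical value is z* = 2.576.
Margin = 2.576·0.010222 = 0.02633.
So the interval runs from 0.7492 to 0.8018.

(0.7492, 0.8018)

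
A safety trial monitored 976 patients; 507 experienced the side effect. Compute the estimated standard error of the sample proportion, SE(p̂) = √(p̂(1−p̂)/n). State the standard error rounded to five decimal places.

SE = 0.01599

Sample proportion p̂ = 507/976 = 0.51947.
p̂(1−p̂) = 0.51947·0.48053 = 0.249621.
Dividing by n and taking the root: √0.000255759 = 0.01599.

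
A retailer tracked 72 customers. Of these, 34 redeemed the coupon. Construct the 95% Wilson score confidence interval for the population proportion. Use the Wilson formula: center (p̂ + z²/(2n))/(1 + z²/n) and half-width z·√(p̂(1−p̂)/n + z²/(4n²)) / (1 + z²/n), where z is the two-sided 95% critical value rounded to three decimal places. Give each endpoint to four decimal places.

Here p̂ = 34/72 = 0.47222 and z = 1.960 (z² = 3.841600).
1 + z²/n = 1.053356.
Adjusted center: (0.47222 + z²/(2n))/1.053356 = 0.47363.
Radicand: p̂(1−p̂)/n + z²/(4n²) = 0.003461505 + 0.000185262 = 0.003646767.
Half-width = z·√(radicand)/denom = 1.960·0.060388/1.053356 = 0.11237.
Interval: 0.47363 ± 0.11237 → (0.3613, 0.5860).

(0.3613, 0.5860)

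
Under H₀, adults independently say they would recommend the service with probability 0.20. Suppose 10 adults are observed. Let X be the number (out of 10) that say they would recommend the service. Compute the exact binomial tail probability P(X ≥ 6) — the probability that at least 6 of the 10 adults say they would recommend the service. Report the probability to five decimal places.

P = 0.00637

X is binomial with n = 10 and p = 0.20.
P(X ≥ 6) = Σ_{j=6}^{10} C(10,j)·0.20^j·0.80^{10−j}.
= 0.005505 + 0.000786 + 0.000074 + 0.000004 + 0.000000 = 0.00637.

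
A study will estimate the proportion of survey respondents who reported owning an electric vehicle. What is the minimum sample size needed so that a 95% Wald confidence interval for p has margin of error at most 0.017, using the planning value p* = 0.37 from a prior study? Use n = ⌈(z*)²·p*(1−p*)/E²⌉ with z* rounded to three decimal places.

z* = 1.960 at the 95% level.
p*(1−p*) = 0.2331.
Required n before rounding: 3.841600 × 0.2331 / 0.017² = 3098.536.
Rounding up, n = 3099.

n = 3099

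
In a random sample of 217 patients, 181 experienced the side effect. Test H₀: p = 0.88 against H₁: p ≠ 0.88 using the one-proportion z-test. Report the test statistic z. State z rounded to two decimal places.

z = -2.08

With x = 181 successes in n = 217, p̂ = 0.83410.
Under H₀, SE = √(p₀(1−p₀)/n) = √(0.88·0.12/217) = √0.000486636 = 0.022060.
z = (0.83410 − 0.88)/0.022060 = -0.04590/0.022060 = -2.08.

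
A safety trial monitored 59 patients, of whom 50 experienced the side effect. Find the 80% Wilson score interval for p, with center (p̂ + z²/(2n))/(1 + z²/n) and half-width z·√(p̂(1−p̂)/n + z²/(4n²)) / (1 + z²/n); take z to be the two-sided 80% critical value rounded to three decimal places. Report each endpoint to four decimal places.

p̂ = 50/59 = 0.84746; z = 1.282, so z² = 1.643524.
Denominator 1 + z²/n = 1 + 1.643524/59 = 1.027856.
Adjusted center: (0.84746 + z²/(2n))/1.027856 = 0.83804.
Radicand: p̂(1−p̂)/n + z²/(4n²) = 0.002191071 + 0.000118035 = 0.002309106.
Half-width = 1.282·√0.002309106/1.027856 = 0.05993.
So the interval runs from 0.7781 to 0.8980.

(0.7781, 0.8980)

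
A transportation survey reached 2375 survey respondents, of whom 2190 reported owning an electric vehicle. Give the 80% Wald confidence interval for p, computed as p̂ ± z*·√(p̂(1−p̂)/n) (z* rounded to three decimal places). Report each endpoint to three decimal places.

(0.915, 0.929)

The sample proportion is 2190/2375 = 0.92211.
Standard error of p̂: √(0.071827/2375) = √0.000030243 = 0.005499.
The 80% critical value is z* = 1.282.
Margin = 1.282·0.005499 = 0.00705.
So the interval runs from 0.915 to 0.929.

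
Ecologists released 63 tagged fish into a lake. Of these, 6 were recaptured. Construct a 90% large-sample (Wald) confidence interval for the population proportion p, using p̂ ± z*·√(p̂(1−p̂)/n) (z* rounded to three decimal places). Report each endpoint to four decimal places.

The sample proportion is 6/63 = 0.09524.
SE = √(p̂(1−p̂)/n) = √(0.086168/63) = 0.036983.
z* = 1.645 at the 90% level.
Margin = 1.645·0.036983 = 0.06084.
CI: 0.09524 ± 0.06084 = (0.0344, 0.1561).

(0.0344, 0.1561)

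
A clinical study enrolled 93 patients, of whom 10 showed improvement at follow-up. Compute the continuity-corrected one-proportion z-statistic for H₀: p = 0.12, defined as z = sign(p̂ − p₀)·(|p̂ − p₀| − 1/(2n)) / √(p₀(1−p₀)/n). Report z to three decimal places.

With x = 10 successes in n = 93, p̂ = 0.10753. p̂ − p₀ = -0.012473.
Continuity correction 1/(2n) = 1/186 = 0.005376.
Corrected numerator: |-0.012473| − 0.005376 = 0.007097.
Under H₀, SE = √(p₀(1−p₀)/n) = √(0.12·0.88/93) = √0.001135484 = 0.033697.
z = −0.007097/0.033697 = -0.211.

z = -0.211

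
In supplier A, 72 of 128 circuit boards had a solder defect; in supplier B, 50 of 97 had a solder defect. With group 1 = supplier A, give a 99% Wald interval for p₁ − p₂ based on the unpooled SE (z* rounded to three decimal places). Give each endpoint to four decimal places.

(-0.1257, 0.2198)

p̂₁ = 72/128 = 0.56250, p̂₂ = 50/97 = 0.51546; p̂₁ − p̂₂ = 0.04704.
Unpooled SE = √(p̂₁(1−p̂₁)/n₁ + p̂₂(1−p̂₂)/n₂) = √(0.001922607 + 0.002574854) = 0.067063.
For 99% confidence, z* = 2.576. Margin of error = 0.17275.
CI: 0.04704 ± 0.17275 = (-0.1257, 0.2198).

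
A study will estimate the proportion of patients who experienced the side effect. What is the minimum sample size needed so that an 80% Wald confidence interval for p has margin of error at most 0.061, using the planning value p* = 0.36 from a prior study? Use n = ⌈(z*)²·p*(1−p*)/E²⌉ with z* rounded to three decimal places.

z* = 1.282 at the 80% level.
p*(1−p*) = 0.2304.
(z*)²·p*(1−p*)/E² = 1.643524·0.2304/0.003721 = 101.765.
⌈101.765⌉ = 102.

n = 102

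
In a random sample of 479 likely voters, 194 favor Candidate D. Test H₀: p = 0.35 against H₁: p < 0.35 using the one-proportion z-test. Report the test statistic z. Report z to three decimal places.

p̂ = 194/479 = 0.40501.
Under H₀, SE = √(p₀(1−p₀)/n) = √(0.35·0.65/479) = √0.000474948 = 0.021793.
z = (0.40501 − 0.35)/0.021793 = 0.05501/0.021793 = 2.524.

z = 2.524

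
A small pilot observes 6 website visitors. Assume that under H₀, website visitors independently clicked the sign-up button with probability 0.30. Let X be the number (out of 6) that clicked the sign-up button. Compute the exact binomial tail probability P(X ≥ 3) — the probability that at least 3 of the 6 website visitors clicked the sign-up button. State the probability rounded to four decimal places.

X is binomial with n = 6 and p = 0.30.
P(X ≥ 3) = C(6,3)·0.30^3·0.70^3 + C(6,4)·0.30^4·0.70^2 + C(6,5)·0.30^5·0.70^1 + C(6,6)·0.30^6·0.70^0.
= 0.185220 + 0.059535 + 0.010206 + 0.000729 = 0.2557.

P = 0.2557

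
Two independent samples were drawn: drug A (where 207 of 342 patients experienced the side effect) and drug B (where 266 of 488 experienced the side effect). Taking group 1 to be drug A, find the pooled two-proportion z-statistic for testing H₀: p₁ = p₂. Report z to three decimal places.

z = 1.724

Sample proportions: p̂₁ = 207/342 = 0.60526 and p̂₂ = 266/488 = 0.54508.
Pooled p̂ = (207+266)/(342+488) = 473/830 = 0.56988.
Pooled SE = √[0.2451169·0.00497316] ≈ 0.034914.
z = (p̂₁ − p̂₂)/SE = (0.60526 − 0.54508)/0.034914 = 0.06018/0.034914 = 1.724.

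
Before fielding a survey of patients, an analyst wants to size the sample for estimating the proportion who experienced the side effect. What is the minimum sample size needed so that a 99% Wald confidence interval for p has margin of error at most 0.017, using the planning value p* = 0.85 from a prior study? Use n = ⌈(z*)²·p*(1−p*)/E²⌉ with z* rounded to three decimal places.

n = 2928

For 99% confidence, z* = 2.576.
p*(1−p*) = 0.1275.
Required n before rounding: 6.635776 × 0.1275 / 0.017² = 2927.548.
⌈2927.548⌉ = 2928.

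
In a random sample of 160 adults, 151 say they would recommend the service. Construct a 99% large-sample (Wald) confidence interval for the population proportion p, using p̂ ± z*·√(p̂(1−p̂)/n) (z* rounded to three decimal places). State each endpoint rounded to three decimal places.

Sample proportion p̂ = 151/160 = 0.94375.
SE(p̂) = √(0.94375·0.05625/160) = 0.018215.
For 99% confidence, z* = 2.576.
Margin = 2.576·0.018215 = 0.04692.
CI: 0.94375 ± 0.04692 = (0.897, 0.991).

(0.897, 0.991)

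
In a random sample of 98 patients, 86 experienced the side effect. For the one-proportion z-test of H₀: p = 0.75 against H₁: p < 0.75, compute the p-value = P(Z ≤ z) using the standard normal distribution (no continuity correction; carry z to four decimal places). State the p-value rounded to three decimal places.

p̂ = 86/98 = 0.87755.
Under H₀, SE = √(p₀(1−p₀)/n) = √(0.75·0.25/98) = √0.001913265 = 0.043741.
Test statistic (full precision, shown to 4 dp): z = (86/98 − 0.75)/SE₀ ≈ 2.9161.
From the standard normal, P(Z ≤ z) = 0.998.

p-value = 0.998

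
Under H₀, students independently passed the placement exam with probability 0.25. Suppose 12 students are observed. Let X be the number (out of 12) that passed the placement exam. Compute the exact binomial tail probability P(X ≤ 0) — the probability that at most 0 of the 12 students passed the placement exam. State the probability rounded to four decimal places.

P = 0.0317

X ~ Binomial(n=12, p=0.25).
P(X ≤ 0) = C(12,0)·0.25^0·0.75^12.
= 0.031676 = 0.0317.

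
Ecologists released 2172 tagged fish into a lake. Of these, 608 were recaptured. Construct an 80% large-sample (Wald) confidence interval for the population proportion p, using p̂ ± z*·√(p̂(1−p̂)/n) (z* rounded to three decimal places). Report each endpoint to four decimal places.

Sample proportion p̂ = 608/2172 = 0.27993.
Standard error of p̂: √(0.201568/2172) = √0.000092803 = 0.009633.
For 80% confidence, z* = 1.282.
Margin of error: 1.282 × 0.009633 = 0.01235.
Interval: 0.27993 ± 0.01235 → (0.2676, 0.2923).

(0.2676, 0.2923)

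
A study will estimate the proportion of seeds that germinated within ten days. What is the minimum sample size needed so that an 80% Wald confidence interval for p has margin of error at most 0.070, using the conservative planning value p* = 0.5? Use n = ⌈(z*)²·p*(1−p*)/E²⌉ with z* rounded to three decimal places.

n = 84

The 80% critical value is z* = 1.282.
p*(1−p*) = 0.2500.
(z*)²·p*(1−p*)/E² = 1.643524·0.2500/0.004900 = 83.853.
⌈83.853⌉ = 84.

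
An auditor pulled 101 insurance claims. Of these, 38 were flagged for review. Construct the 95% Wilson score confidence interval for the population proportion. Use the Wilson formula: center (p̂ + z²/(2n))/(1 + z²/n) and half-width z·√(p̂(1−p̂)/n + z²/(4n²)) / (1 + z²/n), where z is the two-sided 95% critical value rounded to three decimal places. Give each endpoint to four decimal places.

(0.2879, 0.4736)

p̂ = 38/101 = 0.37624; z = 1.960, so z² = 3.841600.
1 + z²/n = 1.038036.
Center = (0.37624 + 0.019018)/1.038036 = 0.38077.
Radicand: p̂(1−p̂)/n + z²/(4n²) = 0.002323593 + 0.000094148 = 0.002417741.
Half-width = z·√(radicand)/denom = 1.960·0.049171/1.038036 = 0.09284.
CI: 0.38077 ± 0.09284 = (0.2879, 0.4736).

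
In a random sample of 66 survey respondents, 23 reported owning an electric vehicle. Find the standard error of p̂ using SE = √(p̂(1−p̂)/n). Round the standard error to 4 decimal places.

SE = 0.0587

With x = 23 successes in n = 66, p̂ = 0.34848.
p̂(1−p̂) = 0.34848·0.65152 = 0.227042.
SE = √(0.227042/66) = 0.0587.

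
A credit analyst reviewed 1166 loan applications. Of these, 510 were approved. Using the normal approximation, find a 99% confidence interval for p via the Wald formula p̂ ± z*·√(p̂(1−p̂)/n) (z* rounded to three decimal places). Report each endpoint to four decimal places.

(0.4000, 0.4748)

Sample proportion p̂ = 510/1166 = 0.43739.
Standard error of p̂: √(0.246080/1166) = √0.000211047 = 0.014527.
z* = 2.576 at the 99% level.
Margin of error: 2.576 × 0.014527 = 0.03742.
So the interval runs from 0.4000 to 0.4748.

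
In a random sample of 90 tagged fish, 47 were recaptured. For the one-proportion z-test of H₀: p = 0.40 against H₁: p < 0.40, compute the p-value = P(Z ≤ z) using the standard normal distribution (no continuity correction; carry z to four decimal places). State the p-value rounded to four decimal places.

p̂ = 47/90 = 0.52222.
SE₀ = √(0.40·0.60/90) = 0.051640.
Test statistic (full precision, shown to 4 dp): z = (47/90 − 0.40)/SE₀ ≈ 2.3668.
From the standard normal, P(Z ≤ z) = 0.9910.

p-value = 0.9910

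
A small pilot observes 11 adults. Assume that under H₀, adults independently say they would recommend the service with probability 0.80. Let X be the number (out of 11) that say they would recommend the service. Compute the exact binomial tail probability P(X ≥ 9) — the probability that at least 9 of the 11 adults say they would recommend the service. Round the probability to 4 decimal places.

P = 0.6174

X is binomial with n = 11 and p = 0.80.
P(X ≥ 9) = C(11,9)·0.80^9·0.20^2 + C(11,10)·0.80^10·0.20^1 + C(11,11)·0.80^11·0.20^0.
= 0.295279 + 0.236223 + 0.085899 = 0.6174.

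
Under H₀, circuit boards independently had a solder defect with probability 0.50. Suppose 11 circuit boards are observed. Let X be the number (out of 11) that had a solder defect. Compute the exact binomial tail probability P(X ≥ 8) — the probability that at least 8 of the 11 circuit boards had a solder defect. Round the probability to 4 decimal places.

P = 0.1133

X ~ Binomial(n=11, p=0.50).
P(X ≥ 8) = C(11,8)·0.50^8·0.50^3 + C(11,9)·0.50^9·0.50^2 + C(11,10)·0.50^10·0.50^1 + C(11,11)·0.50^11·0.50^0.
= 0.080566 + 0.026855 + 0.005371 + 0.000488 = 0.1133.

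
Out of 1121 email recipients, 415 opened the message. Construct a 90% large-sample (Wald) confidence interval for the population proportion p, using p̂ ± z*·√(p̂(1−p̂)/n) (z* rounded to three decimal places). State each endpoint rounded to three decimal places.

p̂ = 415/1121 = 0.37021.
SE(p̂) = √(0.37021·0.62979/1121) = 0.014422.
The 90% critical value is z* = 1.645.
Margin of error: 1.645 × 0.014422 = 0.02372.
CI: 0.37021 ± 0.02372 = (0.346, 0.394).

(0.346, 0.394)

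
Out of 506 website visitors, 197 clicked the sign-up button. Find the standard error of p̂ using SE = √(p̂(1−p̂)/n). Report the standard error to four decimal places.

The sample proportion is 197/506 = 0.38933.
p̂(1−p̂) = 0.38933·0.61067 = 0.237752.
SE = √(0.237752/506) = √0.000469866 = 0.0217.

SE = 0.0217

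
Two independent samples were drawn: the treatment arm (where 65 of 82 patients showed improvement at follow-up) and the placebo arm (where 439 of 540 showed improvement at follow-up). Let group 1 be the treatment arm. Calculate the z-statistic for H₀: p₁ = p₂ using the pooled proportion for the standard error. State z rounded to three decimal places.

p̂₁ = 65/82 = 0.79268, p̂₂ = 439/540 = 0.81296.
Pooling: p̂ = 504/622 = 0.81029.
Pooled SE = √[0.1537205·0.01404697] ≈ 0.046468.
z = (p̂₁ − p̂₂)/SE = (0.79268 − 0.81296)/0.046468 = -0.02028/0.046468 = -0.436.

z = -0.436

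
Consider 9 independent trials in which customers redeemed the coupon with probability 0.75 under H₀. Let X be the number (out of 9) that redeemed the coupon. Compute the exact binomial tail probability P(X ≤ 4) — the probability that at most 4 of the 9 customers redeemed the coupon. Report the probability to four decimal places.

P = 0.0489

X is binomial with n = 9 and p = 0.75.
P(X ≤ 4) = Σ_{j=0}^{4} C(9,j)·0.75^j·0.25^{9−j}.
= 0.000004 + 0.000103 + 0.001236 + 0.008652 + 0.038933 = 0.0489.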